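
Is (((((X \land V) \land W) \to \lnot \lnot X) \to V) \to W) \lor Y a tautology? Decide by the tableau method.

Not valid

Assume the negation and expand:
Initial set: {\lnot ((((((X \land V) \land W) \to \lnot \lnot X) \to V) \to W) \lor Y)}.
\lnot ((((((X \land V) \land W) \to \lnot \lnot X) \to V) \to W) \lor Y): α-rule — add \lnot (((((X \land V) \land W) \to \lnot \lnot X) \to V) \to W), \lnot Y.
\lnot (((((X \land V) \land W) \to \lnot \lnot X) \to V) \to W): α-rule — add ((((X \land V) \land W) \to \lnot \lnot X) \to V), \lnot W.
((((X \land V) \land W) \to \lnot \lnot X) \to V): β-rule — branch into \lnot (((X \land V) \land W) \to \lnot \lnot X)  //  V.
  branch 1 (add \lnot (((X \land V) \land W) \to \lnot \lnot X)):
    \lnot (((X \land V) \land W) \to \lnot \lnot X): α-rule — add ((X \land V) \land W), \lnot \lnot \lnot X.
    ((X \land V) \land W): α-rule — add (X \land V), W.
    × closes — contains both W and \lnot W.
  branch 2 (add V):
    ○ open, literals {V=T, W=F, Y=F}.
1 branch closed, 1 open.
An open branch gives a countermodel: V=T, W=F, Y=F (unmentioned atoms arbitrary); under it the original formula is false.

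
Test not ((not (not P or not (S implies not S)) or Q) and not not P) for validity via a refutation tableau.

Not valid

Assume the negation and expand:
Initial set: {not not ((not (not P or not (S implies not S)) or Q) and not not P)}.
not not ((not (not P or not (S implies not S)) or Q) and not not P): α-rule — add (not (not P or not (S implies not S)) or Q), not not P.
not not P: drop double negation, giving P.
(not (not P or not (S implies not S)) or Q): β-rule — branch into not (not P or not (S implies not S))  //  Q.
  branch 1 (add not (not P or not (S implies not S))):
    not (not P or not (S implies not S)): α-rule — add not not P, not not (S implies not S).
    not not (S implies not S): β-rule — branch into not S  //  not S.
      branch 1.1 (add not S):
        ○ open, literals {P=1, S=0}.
      branch 1.2 (add not S):
        ○ open, literals {P=1, S=0}.
  branch 2 (add Q):
    ○ open, literals {P=1, Q=1}.
0 branches closed, 3 open.
An open branch gives a countermodel: P=1, S=0 (unmentioned atoms arbitrary); under it the original formula is false.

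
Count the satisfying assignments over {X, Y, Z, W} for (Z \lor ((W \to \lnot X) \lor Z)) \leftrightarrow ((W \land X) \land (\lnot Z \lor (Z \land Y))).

1

Initial set: {((Z \lor ((W \to \lnot X) \lor Z)) \leftrightarrow ((W \land X) \land (\lnot Z \lor (Z \land Y))))}.
((Z \lor ((W \to \lnot X) \lor Z)) \leftrightarrow ((W \land X) \land (\lnot Z \lor (Z \land Y)))): β-rule — branch into (Z \lor ((W \to \lnot X) \lor Z)), ((W \land X) \land (\lnot Z \lor (Z \land Y)))  //  \lnot (Z \lor ((W \to \lnot X) \lor Z)), \lnot ((W \land X) \land (\lnot Z \lor (Z \land Y))).
  branch 1 (add (Z \lor ((W \to \lnot X) \lor Z)), ((W \land X) \land (\lnot Z \lor (Z \land Y)))):
    ((W \land X) \land (\lnot Z \lor (Z \land Y))): α-rule — add (W \land X), (\lnot Z \lor (Z \land Y)).
    (W \land X): α-rule — add W, X.
    (Z \lor ((W \to \lnot X) \lor Z)): β-rule — branch into Z  //  ((W \to \lnot X) \lor Z).
      branch 1.1 (add Z):
        (\lnot Z \lor (Z \land Y)): β-rule — branch into \lnot Z  //  (Z \land Y).
          branch 1.1.1 (add \lnot Z):
            × closes — contains both Z and \lnot Z.
          branch 1.1.2 (add (Z \land Y)):
            (Z \land Y): α-rule — add Z, Y.
            ○ open, literals {W=T, X=T, Y=T, Z=T}.
      branch 1.2 (add ((W \to \lnot X) \lor Z)):
        (\lnot Z \lor (Z \land Y)): β-rule — branch into \lnot Z  //  (Z \land Y).
          branch 1.2.1 (add \lnot Z):
            ((W \to \lnot X) \lor Z): β-rule — branch into (W \to \lnot X)  //  Z.
              branch 1.2.1.1 (add (W \to \lnot X)):
                (W \to \lnot X): β-rule — branch into \lnot W  //  \lnot X.
                  branch 1.2.1.1.1 (add \lnot W):
                    × closes — contains both W and \lnot W.
                  branch 1.2.1.1.2 (add \lnot X):
                    × closes — contains both X and \lnot X.
              branch 1.2.1.2 (add Z):
                × closes — contains both Z and \lnot Z.
          branch 1.2.2 (add (Z \land Y)):
            (Z \land Y): α-rule — add Z, Y.
            ((W \to \lnot X) \lor Z): β-rule — branch into (W \to \lnot X)  //  Z.
              branch 1.2.2.1 (add (W \to \lnot X)):
                (W \to \lnot X): β-rule — branch into \lnot W  //  \lnot X.
                  branch 1.2.2.1.1 (add \lnot W):
                    × closes — contains both W and \lnot W.
                  branch 1.2.2.1.2 (add \lnot X):
                    × closes — contains both X and \lnot X.
              branch 1.2.2.2 (add Z):
                ○ open, literals {W=T, X=T, Y=T, Z=T}.
  branch 2 (add \lnot (Z \lor ((W \to \lnot X) \lor Z)), \lnot ((W \land X) \land (\lnot Z \lor (Z \land Y)))):
    \lnot (Z \lor ((W \to \lnot X) \lor Z)): α-rule — add \lnot Z, \lnot ((W \to \lnot X) \lor Z).
    \lnot ((W \to \lnot X) \lor Z): α-rule — add \lnot (W \to \lnot X), \lnot Z.
    \lnot (W \to \lnot X): α-rule — add W, \lnot \lnot X.
    \lnot ((W \land X) \land (\lnot Z \lor (Z \land Y))): β-rule — branch into \lnot (W \land X)  //  \lnot (\lnot Z \lor (Z \land Y)).
      branch 2.1 (add \lnot (W \land X)):
        \lnot (W \land X): β-rule — branch into \lnot W  //  \lnot X.
          branch 2.1.1 (add \lnot W):
            × closes — contains both W and \lnot W.
          branch 2.1.2 (add \lnot X):
            × closes — contains both X and \lnot X.
      branch 2.2 (add \lnot (\lnot Z \lor (Z \land Y))):
        \lnot (\lnot Z \lor (Z \land Y)): α-rule — add \lnot \lnot Z, \lnot (Z \land Y).
        × closes — contains both Z and \lnot Z.
9 branches closed, 2 open.
Each open branch fixes some atoms; the unmentioned ones are free. Counting distinct full assignments: branch {W=T, X=T, Y=T, Z=T} (none free) contributes 1 new; branch {W=T, X=T, Y=T, Z=T} (none free) contributes 0 new. Total: 1.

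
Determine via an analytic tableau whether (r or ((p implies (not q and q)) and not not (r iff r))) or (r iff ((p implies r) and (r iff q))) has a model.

Satisfiable

Initial set: {((r or ((p implies (not q and q)) and not not (r iff r))) or (r iff ((p implies r) and (r iff q))))}.
((r or ((p implies (not q and q)) and not not (r iff r))) or (r iff ((p implies r) and (r iff q)))): β-rule — branch into (r or ((p implies (not q and q)) and not not (r iff r)))  //  (r iff ((p implies r) and (r iff q))).
  branch 1 (add (r or ((p implies (not q and q)) and not not (r iff r)))):
    (r or ((p implies (not q and q)) and not not (r iff r))): β-rule — branch into r  //  ((p implies (not q and q)) and not not (r iff r)).
      branch 1.1 (add r):
        ○ open, literals {r=1}.
      branch 1.2 (add ((p implies (not q and q)) and not not (r iff r))):
        ((p implies (not q and q)) and not not (r iff r)): α-rule — add (p implies (not q and q)), not not (r iff r).
        not not (r iff r): drop double negation, giving (r iff r).
        (p implies (not q and q)): β-rule — branch into not p  //  (not q and q).
          branch 1.2.1 (add not p):
            (r iff r): β-rule — branch into r, r  //  not r, not r.
              branch 1.2.1.1 (add r, r):
                ○ open, literals {p=0, r=1}.
              branch 1.2.1.2 (add not r, not r):
                ○ open, literals {p=0, r=0}.
          branch 1.2.2 (add (not q and q)):
            (not q and q): α-rule — add not q, q.
            × closes — contains both q and not q.
  branch 2 (add (r iff ((p implies r) and (r iff q)))):
    (r iff ((p implies r) and (r iff q))): β-rule — branch into r, ((p implies r) and (r iff q))  //  not r, not ((p implies r) and (r iff q)).
      branch 2.1 (add r, ((p implies r) and (r iff q))):
        ((p implies r) and (r iff q)): α-rule — add (p implies r), (r iff q).
        (p implies r): β-rule — branch into not p  //  r.
          branch 2.1.1 (add not p):
            (r iff q): β-rule — branch into r, q  //  not r, not q.
              branch 2.1.1.1 (add r, q):
                ○ open, literals {p=0, q=1, r=1}.
              branch 2.1.1.2 (add not r, not q):
                × closes — contains both r and not r.
          branch 2.1.2 (add r):
            (r iff q): β-rule — branch into r, q  //  not r, not q.
              branch 2.1.2.1 (add r, q):
                ○ open, literals {q=1, r=1}.
              branch 2.1.2.2 (add not r, not q):
                × closes — contains both r and not r.
      branch 2.2 (add not r, not ((p implies r) and (r iff q))):
        not ((p implies r) and (r iff q)): β-rule — branch into not (p implies r)  //  not (r iff q).
          branch 2.2.1 (add not (p implies r)):
            not (p implies r): α-rule — add p, not r.
            ○ open, literals {p=1, r=0}.
          branch 2.2.2 (add not (r iff q)):
            not (r iff q): β-rule — branch into r, not q  //  not r, q.
              branch 2.2.2.1 (add r, not q):
                × closes — contains both r and not r.
              branch 2.2.2.2 (add not r, q):
                ○ open, literals {q=1, r=0}.
4 branches closed, 7 open.
An open branch gives a satisfying assignment: r=1.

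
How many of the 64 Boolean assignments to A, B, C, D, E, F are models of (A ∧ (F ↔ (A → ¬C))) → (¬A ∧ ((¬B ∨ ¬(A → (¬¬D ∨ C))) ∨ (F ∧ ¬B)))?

Initial set: {((A ∧ (F ↔ (A → ¬C))) → (¬A ∧ ((¬B ∨ ¬(A → (¬¬D ∨ C))) ∨ (F ∧ ¬B))))}.
((A ∧ (F ↔ (A → ¬C))) → (¬A ∧ ((¬B ∨ ¬(A → (¬¬D ∨ C))) ∨ (F ∧ ¬B)))): β-rule — branch into ¬(A ∧ (F ↔ (A → ¬C)))  //  (¬A ∧ ((¬B ∨ ¬(A → (¬¬D ∨ C))) ∨ (F ∧ ¬B))).
  branch 1 (add ¬(A ∧ (F ↔ (A → ¬C)))):
    ¬(A ∧ (F ↔ (A → ¬C))): β-rule — branch into ¬A  //  ¬(F ↔ (A → ¬C)).
      branch 1.1 (add ¬A):
        ○ open, literals {A=false}.
      branch 1.2 (add ¬(F ↔ (A → ¬C))):
        ¬(F ↔ (A → ¬C)): β-rule — branch into F, ¬(A → ¬C)  //  ¬F, (A → ¬C).
          branch 1.2.1 (add F, ¬(A → ¬C)):
            ¬(A → ¬C): α-rule — add A, ¬¬C.
            ○ open, literals {A=true, C=true, F=true}.
          branch 1.2.2 (add ¬F, (A → ¬C)):
            (A → ¬C): β-rule — branch into ¬A  //  ¬C.
              branch 1.2.2.1 (add ¬A):
                ○ open, literals {A=false, F=false}.
              branch 1.2.2.2 (add ¬C):
                ○ open, literals {C=false, F=false}.
  branch 2 (add (¬A ∧ ((¬B ∨ ¬(A → (¬¬D ∨ C))) ∨ (F ∧ ¬B)))):
    (¬A ∧ ((¬B ∨ ¬(A → (¬¬D ∨ C))) ∨ (F ∧ ¬B))): α-rule — add ¬A, ((¬B ∨ ¬(A → (¬¬D ∨ C))) ∨ (F ∧ ¬B)).
    ((¬B ∨ ¬(A → (¬¬D ∨ C))) ∨ (F ∧ ¬B)): β-rule — branch into (¬B ∨ ¬(A → (¬¬D ∨ C)))  //  (F ∧ ¬B).
      branch 2.1 (add (¬B ∨ ¬(A → (¬¬D ∨ C)))):
        (¬B ∨ ¬(A → (¬¬D ∨ C))): β-rule — branch into ¬B  //  ¬(A → (¬¬D ∨ C)).
          branch 2.1.1 (add ¬B):
            ○ open, literals {A=false, B=false}.
          branch 2.1.2 (add ¬(A → (¬¬D ∨ C))):
            ¬(A → (¬¬D ∨ C)): α-rule — add A, ¬(¬¬D ∨ C).
            × closes — contains both A and ¬A.
      branch 2.2 (add (F ∧ ¬B)):
        (F ∧ ¬B): α-rule — add F, ¬B.
        ○ open, literals {A=false, B=false, F=true}.
1 branch closed, 6 open.
Each open branch fixes some atoms; the unmentioned ones are free. Counting distinct full assignments: branch {A=false} (B, C, D, E, F) contributes 32 new; branch {A=true, C=true, F=true} (B, D, E) contributes 8 new; branch {A=false, F=false} (B, C, D, E) contributes 0 new; branch {C=false, F=false} (A, B, D, E) contributes 8 new; branch {A=false, B=false} (C, D, E, F) contributes 0 new; branch {A=false, B=false, F=true} (C, D, E) contributes 0 new. Total: 48.

48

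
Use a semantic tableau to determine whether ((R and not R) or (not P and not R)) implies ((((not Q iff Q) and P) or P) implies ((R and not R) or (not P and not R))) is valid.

Assume the negation and expand:
Initial set: {not (((R and not R) or (not P and not R)) implies ((((not Q iff Q) and P) or P) implies ((R and not R) or (not P and not R))))}.
not (((R and not R) or (not P and not R)) implies ((((not Q iff Q) and P) or P) implies ((R and not R) or (not P and not R)))): α-rule — add ((R and not R) or (not P and not R)), not ((((not Q iff Q) and P) or P) implies ((R and not R) or (not P and not R))).
not ((((not Q iff Q) and P) or P) implies ((R and not R) or (not P and not R))): α-rule — add (((not Q iff Q) and P) or P), not ((R and not R) or (not P and not R)).
not ((R and not R) or (not P and not R)): α-rule — add not (R and not R), not (not P and not R).
((R and not R) or (not P and not R)): β-rule — branch into (R and not R)  //  (not P and not R).
  branch 1 (add (R and not R)):
    (R and not R): α-rule — add R, not R.
    × closes — contains both R and not R.
  branch 2 (add (not P and not R)):
    (not P and not R): α-rule — add not P, not R.
    (((not Q iff Q) and P) or P): β-rule — branch into ((not Q iff Q) and P)  //  P.
      branch 2.1 (add ((not Q iff Q) and P)):
        ((not Q iff Q) and P): α-rule — add (not Q iff Q), P.
        × closes — contains both P and not P.
      branch 2.2 (add P):
        × closes — contains both P and not P.
All 3 branches close.
Every branch closed, so the negation is unsatisfiable and the formula is valid.

Valid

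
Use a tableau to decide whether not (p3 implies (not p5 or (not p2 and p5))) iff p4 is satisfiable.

Initial set: {(not (p3 implies (not p5 or (not p2 and p5))) iff p4)}.
(not (p3 implies (not p5 or (not p2 and p5))) iff p4): β-rule — branch into not (p3 implies (not p5 or (not p2 and p5))), p4  //  not not (p3 implies (not p5 or (not p2 and p5))), not p4.
  branch 1 (add not (p3 implies (not p5 or (not p2 and p5))), p4):
    not (p3 implies (not p5 or (not p2 and p5))): α-rule — add p3, not (not p5 or (not p2 and p5)).
    not (not p5 or (not p2 and p5)): α-rule — add not not p5, not (not p2 and p5).
    not (not p2 and p5): β-rule — branch into not not p2  //  not p5.
      branch 1.1 (add not not p2):
        ○ open, literals {p2=T, p3=T, p4=T, p5=T}.
      branch 1.2 (add not p5):
        × closes — contains both p5 and not p5.
  branch 2 (add not not (p3 implies (not p5 or (not p2 and p5))), not p4):
    not not (p3 implies (not p5 or (not p2 and p5))): β-rule — branch into not p3  //  (not p5 or (not p2 and p5)).
      branch 2.1 (add not p3):
        ○ open, literals {p3=F, p4=F}.
      branch 2.2 (add (not p5 or (not p2 and p5))):
        (not p5 or (not p2 and p5)): β-rule — branch into not p5  //  (not p2 and p5).
          branch 2.2.1 (add not p5):
            ○ open, literals {p4=F, p5=F}.
          branch 2.2.2 (add (not p2 and p5)):
            (not p2 and p5): α-rule — add not p2, p5.
            ○ open, literals {p2=F, p4=F, p5=T}.
1 branch closed, 4 open.
An open branch gives a satisfying assignment: p2=T, p3=T, p4=T, p5=T.

Satisfiable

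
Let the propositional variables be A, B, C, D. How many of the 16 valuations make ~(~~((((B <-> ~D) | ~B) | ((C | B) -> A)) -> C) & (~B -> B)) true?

11

Initial set: {T ~(~~((((B <-> ~D) | ~B) | ((C | B) -> A)) -> C) & (~B -> B))}.
T ~(~~((((B <-> ~D) | ~B) | ((C | B) -> A)) -> C) & (~B -> B)): β-rule — branch into F ~~((((B <-> ~D) | ~B) | ((C | B) -> A)) -> C)  //  F (~B -> B).
  branch 1 (add F ~~((((B <-> ~D) | ~B) | ((C | B) -> A)) -> C)):
    F ~~((((B <-> ~D) | ~B) | ((C | B) -> A)) -> C): drop double negation, giving F ((((B <-> ~D) | ~B) | ((C | B) -> A)) -> C).
    F ((((B <-> ~D) | ~B) | ((C | B) -> A)) -> C): α-rule — add T (((B <-> ~D) | ~B) | ((C | B) -> A)), F C.
    T (((B <-> ~D) | ~B) | ((C | B) -> A)): β-rule — branch into T ((B <-> ~D) | ~B)  //  T ((C | B) -> A).
      branch 1.1 (add T ((B <-> ~D) | ~B)):
        T ((B <-> ~D) | ~B): β-rule — branch into T (B <-> ~D)  //  T ~B.
          branch 1.1.1 (add T (B <-> ~D)):
            T (B <-> ~D): β-rule — branch into T B, T ~D  //  F B, F ~D.
              branch 1.1.1.1 (add T B, T ~D):
                ○ open, literals {B=true, C=false, D=false}.
              branch 1.1.1.2 (add F B, F ~D):
                ○ open, literals {B=false, C=false, D=true}.
          branch 1.1.2 (add T ~B):
            ○ open, literals {B=false, C=false}.
      branch 1.2 (add T ((C | B) -> A)):
        T ((C | B) -> A): β-rule — branch into F (C | B)  //  T A.
          branch 1.2.1 (add F (C | B)):
            F (C | B): α-rule — add F C, F B.
            ○ open, literals {B=false, C=false}.
          branch 1.2.2 (add T A):
            ○ open, literals {A=true, C=false}.
  branch 2 (add F (~B -> B)):
    F (~B -> B): α-rule — add T ~B, F B.
    ○ open, literals {B=false}.
0 branches closed, 6 open.
Each open branch fixes some atoms; the unmentioned ones are free. Counting distinct full assignments: branch {B=true, C=false, D=false} (A) contributes 2 new; branch {B=false, C=false, D=true} (A) contributes 2 new; branch {B=false, C=false} (A, D) contributes 2 new; branch {B=false, C=false} (A, D) contributes 0 new; branch {A=true, C=false} (B, D) contributes 1 new; branch {B=false} (A, C, D) contributes 4 new. Total: 11.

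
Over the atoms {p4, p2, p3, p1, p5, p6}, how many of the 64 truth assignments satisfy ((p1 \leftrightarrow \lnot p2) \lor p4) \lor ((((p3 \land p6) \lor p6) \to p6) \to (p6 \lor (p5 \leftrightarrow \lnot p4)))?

60

Initial set: {(((p1 \leftrightarrow \lnot p2) \lor p4) \lor ((((p3 \land p6) \lor p6) \to p6) \to (p6 \lor (p5 \leftrightarrow \lnot p4))))}.
(((p1 \leftrightarrow \lnot p2) \lor p4) \lor ((((p3 \land p6) \lor p6) \to p6) \to (p6 \lor (p5 \leftrightarrow \lnot p4)))): β-rule — branch into ((p1 \leftrightarrow \lnot p2) \lor p4)  //  ((((p3 \land p6) \lor p6) \to p6) \to (p6 \lor (p5 \leftrightarrow \lnot p4))).
  branch 1 (add ((p1 \leftrightarrow \lnot p2) \lor p4)):
    ((p1 \leftrightarrow \lnot p2) \lor p4): β-rule — branch into (p1 \leftrightarrow \lnot p2)  //  p4.
      branch 1.1 (add (p1 \leftrightarrow \lnot p2)):
        (p1 \leftrightarrow \lnot p2): β-rule — branch into p1, \lnot p2  //  \lnot p1, \lnot \lnot p2.
          branch 1.1.1 (add p1, \lnot p2):
            ○ open, literals {p1=true, p2=false}.
          branch 1.1.2 (add \lnot p1, \lnot \lnot p2):
            ○ open, literals {p1=false, p2=true}.
      branch 1.2 (add p4):
        ○ open, literals {p4=true}.
  branch 2 (add ((((p3 \land p6) \lor p6) \to p6) \to (p6 \lor (p5 \leftrightarrow \lnot p4)))):
    ((((p3 \land p6) \lor p6) \to p6) \to (p6 \lor (p5 \leftrightarrow \lnot p4))): β-rule — branch into \lnot (((p3 \land p6) \lor p6) \to p6)  //  (p6 \lor (p5 \leftrightarrow \lnot p4)).
      branch 2.1 (add \lnot (((p3 \land p6) \lor p6) \to p6)):
        \lnot (((p3 \land p6) \lor p6) \to p6): α-rule — add ((p3 \land p6) \lor p6), \lnot p6.
        ((p3 \land p6) \lor p6): β-rule — branch into (p3 \land p6)  //  p6.
          branch 2.1.1 (add (p3 \land p6)):
            (p3 \land p6): α-rule — add p3, p6.
            × closes — contains both p6 and \lnot p6.
          branch 2.1.2 (add p6):
            × closes — contains both p6 and \lnot p6.
      branch 2.2 (add (p6 \lor (p5 \leftrightarrow \lnot p4))):
        (p6 \lor (p5 \leftrightarrow \lnot p4)): β-rule — branch into p6  //  (p5 \leftrightarrow \lnot p4).
          branch 2.2.1 (add p6):
            ○ open, literals {p6=true}.
          branch 2.2.2 (add (p5 \leftrightarrow \lnot p4)):
            (p5 \leftrightarrow \lnot p4): β-rule — branch into p5, \lnot p4  //  \lnot p5, \lnot \lnot p4.
              branch 2.2.2.1 (add p5, \lnot p4):
                ○ open, literals {p4=false, p5=true}.
              branch 2.2.2.2 (add \lnot p5, \lnot \lnot p4):
                ○ open, literals {p4=true, p5=false}.
2 branches closed, 6 open.
Each open branch fixes some atoms; the unmentioned ones are free. Counting distinct full assignments: branch {p1=true, p2=false} (p4, p3, p5, p6) contributes 16 new; branch {p1=false, p2=true} (p4, p3, p5, p6) contributes 16 new; branch {p4=true} (p2, p3, p1, p5, p6) contributes 16 new; branch {p6=true} (p4, p2, p3, p1, p5) contributes 8 new; branch {p4=false, p5=true} (p2, p3, p1, p6) contributes 4 new; branch {p4=true, p5=false} (p2, p3, p1, p6) contributes 0 new. Total: 60.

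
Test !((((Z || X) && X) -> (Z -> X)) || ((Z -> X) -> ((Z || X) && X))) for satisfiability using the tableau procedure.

Unsatisfiable

Initial set: {!((((Z || X) && X) -> (Z -> X)) || ((Z -> X) -> ((Z || X) && X)))}.
!((((Z || X) && X) -> (Z -> X)) || ((Z -> X) -> ((Z || X) && X))): α-rule — add !(((Z || X) && X) -> (Z -> X)), !((Z -> X) -> ((Z || X) && X)).
!(((Z || X) && X) -> (Z -> X)): α-rule — add ((Z || X) && X), !(Z -> X).
!((Z -> X) -> ((Z || X) && X)): α-rule — add (Z -> X), !((Z || X) && X).
((Z || X) && X): α-rule — add (Z || X), X.
!(Z -> X): α-rule — add Z, !X.
× closes — contains both X and !X.
All 1 branch closes.
Every branch closed; the formula is unsatisfiable.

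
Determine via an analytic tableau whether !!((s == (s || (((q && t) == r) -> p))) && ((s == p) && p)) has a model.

Initial set: {!!((s == (s || (((q && t) == r) -> p))) && ((s == p) && p))}.
!!((s == (s || (((q && t) == r) -> p))) && ((s == p) && p)): drop double negation, giving ((s == (s || (((q && t) == r) -> p))) && ((s == p) && p)).
((s == (s || (((q && t) == r) -> p))) && ((s == p) && p)): α-rule — add (s == (s || (((q && t) == r) -> p))), ((s == p) && p).
((s == p) && p): α-rule — add (s == p), p.
(s == (s || (((q && t) == r) -> p))): β-rule — branch into s, (s || (((q && t) == r) -> p))  //  !s, !(s || (((q && t) == r) -> p)).
  branch 1 (add s, (s || (((q && t) == r) -> p))):
    (s == p): β-rule — branch into s, p  //  !s, !p.
      branch 1.1 (add s, p):
        (s || (((q && t) == r) -> p)): β-rule — branch into s  //  (((q && t) == r) -> p).
          branch 1.1.1 (add s):
            ○ open, literals {p=1, s=1}.
          branch 1.1.2 (add (((q && t) == r) -> p)):
            (((q && t) == r) -> p): β-rule — branch into !((q && t) == r)  //  p.
              branch 1.1.2.1 (add !((q && t) == r)):
                !((q && t) == r): β-rule — branch into (q && t), !r  //  !(q && t), r.
                  branch 1.1.2.1.1 (add (q && t), !r):
                    (q && t): α-rule — add q, t.
                    ○ open, literals {p=1, q=1, r=0, s=1, t=1}.
                  branch 1.1.2.1.2 (add !(q && t), r):
                    !(q && t): β-rule — branch into !q  //  !t.
                      branch 1.1.2.1.2.1 (add !q):
                        ○ open, literals {p=1, q=0, r=1, s=1}.
                      branch 1.1.2.1.2.2 (add !t):
                        ○ open, literals {p=1, r=1, s=1, t=0}.
              branch 1.1.2.2 (add p):
                ○ open, literals {p=1, s=1}.
      branch 1.2 (add !s, !p):
        × closes — contains both s and !s.
  branch 2 (add !s, !(s || (((q && t) == r) -> p))):
    !(s || (((q && t) == r) -> p)): α-rule — add !s, !(((q && t) == r) -> p).
    !(((q && t) == r) -> p): α-rule — add ((q && t) == r), !p.
    × closes — contains both p and !p.
2 branches closed, 5 open.
An open branch gives a satisfying assignment: p=1, s=1.

Satisfiable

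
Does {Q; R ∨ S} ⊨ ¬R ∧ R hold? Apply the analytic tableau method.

No

Initial set: {Q; (R ∨ S); ¬(¬R ∧ R)}.
(R ∨ S): β-rule — branch into R  //  S.
  branch 1 (add R):
    ¬(¬R ∧ R): β-rule — branch into ¬¬R  //  ¬R.
      branch 1.1 (add ¬¬R):
        ○ open, literals {Q=T, R=T}.
      branch 1.2 (add ¬R):
        × closes — contains both R and ¬R.
  branch 2 (add S):
    ¬(¬R ∧ R): β-rule — branch into ¬¬R  //  ¬R.
      branch 2.1 (add ¬¬R):
        ○ open, literals {Q=T, R=T, S=T}.
      branch 2.2 (add ¬R):
        ○ open, literals {Q=T, R=F, S=T}.
1 branch closed, 3 open.
An open branch gives a countermodel: Q=T, R=T (unmentioned atoms arbitrary); the premises hold there but the conclusion fails.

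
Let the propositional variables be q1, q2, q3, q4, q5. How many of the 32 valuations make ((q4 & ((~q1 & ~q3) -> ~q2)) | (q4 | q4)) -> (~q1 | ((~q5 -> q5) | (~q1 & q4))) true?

28

Initial set: {(((q4 & ((~q1 & ~q3) -> ~q2)) | (q4 | q4)) -> (~q1 | ((~q5 -> q5) | (~q1 & q4))))}.
(((q4 & ((~q1 & ~q3) -> ~q2)) | (q4 | q4)) -> (~q1 | ((~q5 -> q5) | (~q1 & q4)))): β-rule — branch into ~((q4 & ((~q1 & ~q3) -> ~q2)) | (q4 | q4))  //  (~q1 | ((~q5 -> q5) | (~q1 & q4))).
  branch 1 (add ~((q4 & ((~q1 & ~q3) -> ~q2)) | (q4 | q4))):
    ~((q4 & ((~q1 & ~q3) -> ~q2)) | (q4 | q4)): α-rule — add ~(q4 & ((~q1 & ~q3) -> ~q2)), ~(q4 | q4).
    ~(q4 | q4): α-rule — add ~q4, ~q4.
    ~(q4 & ((~q1 & ~q3) -> ~q2)): β-rule — branch into ~q4  //  ~((~q1 & ~q3) -> ~q2).
      branch 1.1 (add ~q4):
        ○ open, literals {q4=F}.
      branch 1.2 (add ~((~q1 & ~q3) -> ~q2)):
        ~((~q1 & ~q3) -> ~q2): α-rule — add (~q1 & ~q3), ~~q2.
        (~q1 & ~q3): α-rule — add ~q1, ~q3.
        ○ open, literals {q1=F, q2=T, q3=F, q4=F}.
  branch 2 (add (~q1 | ((~q5 -> q5) | (~q1 & q4)))):
    (~q1 | ((~q5 -> q5) | (~q1 & q4))): β-rule — branch into ~q1  //  ((~q5 -> q5) | (~q1 & q4)).
      branch 2.1 (add ~q1):
        ○ open, literals {q1=F}.
      branch 2.2 (add ((~q5 -> q5) | (~q1 & q4))):
        ((~q5 -> q5) | (~q1 & q4)): β-rule — branch into (~q5 -> q5)  //  (~q1 & q4).
          branch 2.2.1 (add (~q5 -> q5)):
            (~q5 -> q5): β-rule — branch into ~~q5  //  q5.
              branch 2.2.1.1 (add ~~q5):
                ○ open, literals {q5=T}.
              branch 2.2.1.2 (add q5):
                ○ open, literals {q5=T}.
          branch 2.2.2 (add (~q1 & q4)):
            (~q1 & q4): α-rule — add ~q1, q4.
            ○ open, literals {q1=F, q4=T}.
0 branches closed, 6 open.
Each open branch fixes some atoms; the unmentioned ones are free. Counting distinct full assignments: branch {q4=F} (q1, q2, q3, q5) contributes 16 new; branch {q1=F, q2=T, q3=F, q4=F} (q5) contributes 0 new; branch {q1=F} (q2, q3, q4, q5) contributes 8 new; branch {q5=T} (q1, q2, q3, q4) contributes 4 new; branch {q5=T} (q1, q2, q3, q4) contributes 0 new; branch {q1=F, q4=T} (q2, q3, q5) contributes 0 new. Total: 28.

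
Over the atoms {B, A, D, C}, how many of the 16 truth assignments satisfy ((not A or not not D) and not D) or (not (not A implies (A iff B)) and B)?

Initial set: {(((not A or not not D) and not D) or (not (not A implies (A iff B)) and B))}.
(((not A or not not D) and not D) or (not (not A implies (A iff B)) and B)): β-rule — branch into ((not A or not not D) and not D)  //  (not (not A implies (A iff B)) and B).
  branch 1 (add ((not A or not not D) and not D)):
    ((not A or not not D) and not D): α-rule — add (not A or not not D), not D.
    (not A or not not D): β-rule — branch into not A  //  not not D.
      branch 1.1 (add not A):
        ○ open, literals {A=F, D=F}.
      branch 1.2 (add not not D):
        not not D: drop double negation, giving D.
        × closes — contains both D and not D.
  branch 2 (add (not (not A implies (A iff B)) and B)):
    (not (not A implies (A iff B)) and B): α-rule — add not (not A implies (A iff B)), B.
    not (not A implies (A iff B)): α-rule — add not A, not (A iff B).
    not (A iff B): β-rule — branch into A, not B  //  not A, B.
      branch 2.1 (add A, not B):
        × closes — contains both A and not A.
      branch 2.2 (add not A, B):
        ○ open, literals {A=F, B=T}.
2 branches closed, 2 open.
Each open branch fixes some atoms; the unmentioned ones are free. Counting distinct full assignments: branch {A=F, D=F} (B, C) contributes 4 new; branch {A=F, B=T} (D, C) contributes 2 new. Total: 6.

6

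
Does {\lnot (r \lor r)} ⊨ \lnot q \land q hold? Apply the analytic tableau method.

Initial set: {\lnot (r \lor r); \lnot (\lnot q \land q)}.
\lnot (r \lor r): α-rule — add \lnot r, \lnot r.
\lnot (\lnot q \land q): β-rule — branch into \lnot \lnot q  //  \lnot q.
  branch 1 (add \lnot \lnot q):
    ○ open, literals {q=true, r=false}.
  branch 2 (add \lnot q):
    ○ open, literals {q=false, r=false}.
0 branches closed, 2 open.
An open branch gives a countermodel: q=true, r=false (unmentioned atoms arbitrary); the premises hold there but the conclusion fails.

No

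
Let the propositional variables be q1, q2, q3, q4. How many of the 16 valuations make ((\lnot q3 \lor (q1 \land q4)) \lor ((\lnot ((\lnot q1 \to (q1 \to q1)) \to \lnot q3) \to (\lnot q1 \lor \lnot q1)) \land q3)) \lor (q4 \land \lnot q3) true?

Initial set: {(((\lnot q3 \lor (q1 \land q4)) \lor ((\lnot ((\lnot q1 \to (q1 \to q1)) \to \lnot q3) \to (\lnot q1 \lor \lnot q1)) \land q3)) \lor (q4 \land \lnot q3))}.
(((\lnot q3 \lor (q1 \land q4)) \lor ((\lnot ((\lnot q1 \to (q1 \to q1)) \to \lnot q3) \to (\lnot q1 \lor \lnot q1)) \land q3)) \lor (q4 \land \lnot q3)): β-rule — branch into ((\lnot q3 \lor (q1 \land q4)) \lor ((\lnot ((\lnot q1 \to (q1 \to q1)) \to \lnot q3) \to (\lnot q1 \lor \lnot q1)) \land q3))  //  (q4 \land \lnot q3).
  branch 1 (add ((\lnot q3 \lor (q1 \land q4)) \lor ((\lnot ((\lnot q1 \to (q1 \to q1)) \to \lnot q3) \to (\lnot q1 \lor \lnot q1)) \land q3))):
    ((\lnot q3 \lor (q1 \land q4)) \lor ((\lnot ((\lnot q1 \to (q1 \to q1)) \to \lnot q3) \to (\lnot q1 \lor \lnot q1)) \land q3)): β-rule — branch into (\lnot q3 \lor (q1 \land q4))  //  ((\lnot ((\lnot q1 \to (q1 \to q1)) \to \lnot q3) \to (\lnot q1 \lor \lnot q1)) \land q3).
      branch 1.1 (add (\lnot q3 \lor (q1 \land q4))):
        (\lnot q3 \lor (q1 \land q4)): β-rule — branch into \lnot q3  //  (q1 \land q4).
          branch 1.1.1 (add \lnot q3):
            ○ open, literals {q3=false}.
          branch 1.1.2 (add (q1 \land q4)):
            (q1 \land q4): α-rule — add q1, q4.
            ○ open, literals {q1=true, q4=true}.
      branch 1.2 (add ((\lnot ((\lnot q1 \to (q1 \to q1)) \to \lnot q3) \to (\lnot q1 \lor \lnot q1)) \land q3)):
        ((\lnot ((\lnot q1 \to (q1 \to q1)) \to \lnot q3) \to (\lnot q1 \lor \lnot q1)) \land q3): α-rule — add (\lnot ((\lnot q1 \to (q1 \to q1)) \to \lnot q3) \to (\lnot q1 \lor \lnot q1)), q3.
        (\lnot ((\lnot q1 \to (q1 \to q1)) \to \lnot q3) \to (\lnot q1 \lor \lnot q1)): β-rule — branch into \lnot \lnot ((\lnot q1 \to (q1 \to q1)) \to \lnot q3)  //  (\lnot q1 \lor \lnot q1).
          branch 1.2.1 (add \lnot \lnot ((\lnot q1 \to (q1 \to q1)) \to \lnot q3)):
            \lnot \lnot ((\lnot q1 \to (q1 \to q1)) \to \lnot q3): β-rule — branch into \lnot (\lnot q1 \to (q1 \to q1))  //  \lnot q3.
              branch 1.2.1.1 (add \lnot (\lnot q1 \to (q1 \to q1))):
                \lnot (\lnot q1 \to (q1 \to q1)): α-rule — add \lnot q1, \lnot (q1 \to q1).
                \lnot (q1 \to q1): α-rule — add q1, \lnot q1.
                × closes — contains both q1 and \lnot q1.
              branch 1.2.1.2 (add \lnot q3):
                × closes — contains both q3 and \lnot q3.
          branch 1.2.2 (add (\lnot q1 \lor \lnot q1)):
            (\lnot q1 \lor \lnot q1): β-rule — branch into \lnot q1  //  \lnot q1.
              branch 1.2.2.1 (add \lnot q1):
                ○ open, literals {q1=false, q3=true}.
              branch 1.2.2.2 (add \lnot q1):
                ○ open, literals {q1=false, q3=true}.
  branch 2 (add (q4 \land \lnot q3)):
    (q4 \land \lnot q3): α-rule — add q4, \lnot q3.
    ○ open, literals {q3=false, q4=true}.
2 branches closed, 5 open.
Each open branch fixes some atoms; the unmentioned ones are free. Counting distinct full assignments: branch {q3=false} (q1, q2, q4) contributes 8 new; branch {q1=true, q4=true} (q2, q3) contributes 2 new; branch {q1=false, q3=true} (q2, q4) contributes 4 new; branch {q1=false, q3=true} (q2, q4) contributes 0 new; branch {q3=false, q4=true} (q1, q2) contributes 0 new. Total: 14.

14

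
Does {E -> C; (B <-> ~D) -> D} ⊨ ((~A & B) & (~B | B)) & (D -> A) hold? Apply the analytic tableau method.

Initial set: {(E -> C); ((B <-> ~D) -> D); ~(((~A & B) & (~B | B)) & (D -> A))}.
(E -> C): β-rule — branch into ~E  //  C.
  branch 1 (add ~E):
    ((B <-> ~D) -> D): β-rule — branch into ~(B <-> ~D)  //  D.
      branch 1.1 (add ~(B <-> ~D)):
        ~(((~A & B) & (~B | B)) & (D -> A)): β-rule — branch into ~((~A & B) & (~B | B))  //  ~(D -> A).
          branch 1.1.1 (add ~((~A & B) & (~B | B))):
            ~(B <-> ~D): β-rule — branch into B, ~~D  //  ~B, ~D.
              branch 1.1.1.1 (add B, ~~D):
                ~((~A & B) & (~B | B)): β-rule — branch into ~(~A & B)  //  ~(~B | B).
                  branch 1.1.1.1.1 (add ~(~A & B)):
                    ~(~A & B): β-rule — branch into ~~A  //  ~B.
                      branch 1.1.1.1.1.1 (add ~~A):
                        ○ open, literals {A=1, B=1, D=1, E=0}.
                      branch 1.1.1.1.1.2 (add ~B):
                        × closes — contains both B and ~B.
                  branch 1.1.1.1.2 (add ~(~B | B)):
                    ~(~B | B): α-rule — add ~~B, ~B.
                    × closes — contains both B and ~B.
              branch 1.1.1.2 (add ~B, ~D):
                ~((~A & B) & (~B | B)): β-rule — branch into ~(~A & B)  //  ~(~B | B).
                  branch 1.1.1.2.1 (add ~(~A & B)):
                    ~(~A & B): β-rule — branch into ~~A  //  ~B.
                      branch 1.1.1.2.1.1 (add ~~A):
                        ○ open, literals {A=1, B=0, D=0, E=0}.
                      branch 1.1.1.2.1.2 (add ~B):
                        ○ open, literals {B=0, D=0, E=0}.
                  branch 1.1.1.2.2 (add ~(~B | B)):
                    ~(~B | B): α-rule — add ~~B, ~B.
                    × closes — contains both B and ~B.
          branch 1.1.2 (add ~(D -> A)):
            ~(D -> A): α-rule — add D, ~A.
            ~(B <-> ~D): β-rule — branch into B, ~~D  //  ~B, ~D.
              branch 1.1.2.1 (add B, ~~D):
                ○ open, literals {A=0, B=1, D=1, E=0}.
              branch 1.1.2.2 (add ~B, ~D):
                × closes — contains both D and ~D.
      branch 1.2 (add D):
        ~(((~A & B) & (~B | B)) & (D -> A)): β-rule — branch into ~((~A & B) & (~B | B))  //  ~(D -> A).
          branch 1.2.1 (add ~((~A & B) & (~B | B))):
            ~((~A & B) & (~B | B)): β-rule — branch into ~(~A & B)  //  ~(~B | B).
              branch 1.2.1.1 (add ~(~A & B)):
                ~(~A & B): β-rule — branch into ~~A  //  ~B.
                  branch 1.2.1.1.1 (add ~~A):
                    ○ open, literals {A=1, D=1, E=0}.
                  branch 1.2.1.1.2 (add ~B):
                    ○ open, literals {B=0, D=1, E=0}.
              branch 1.2.1.2 (add ~(~B | B)):
                ~(~B | B): α-rule — add ~~B, ~B.
                × closes — contains both B and ~B.
          branch 1.2.2 (add ~(D -> A)):
            ~(D -> A): α-rule — add D, ~A.
            ○ open, literals {A=0, D=1, E=0}.
  branch 2 (add C):
    ((B <-> ~D) -> D): β-rule — branch into ~(B <-> ~D)  //  D.
      branch 2.1 (add ~(B <-> ~D)):
        ~(((~A & B) & (~B | B)) & (D -> A)): β-rule — branch into ~((~A & B) & (~B | B))  //  ~(D -> A).
          branch 2.1.1 (add ~((~A & B) & (~B | B))):
            ~(B <-> ~D): β-rule — branch into B, ~~D  //  ~B, ~D.
              branch 2.1.1.1 (add B, ~~D):
                ~((~A & B) & (~B | B)): β-rule — branch into ~(~A & B)  //  ~(~B | B).
                  branch 2.1.1.1.1 (add ~(~A & B)):
                    ~(~A & B): β-rule — branch into ~~A  //  ~B.
                      branch 2.1.1.1.1.1 (add ~~A):
                        ○ open, literals {A=1, B=1, C=1, D=1}.
                      branch 2.1.1.1.1.2 (add ~B):
                        × closes — contains both B and ~B.
                  branch 2.1.1.1.2 (add ~(~B | B)):
                    ~(~B | B): α-rule — add ~~B, ~B.
                    × closes — contains both B and ~B.
              branch 2.1.1.2 (add ~B, ~D):
                ~((~A & B) & (~B | B)): β-rule — branch into ~(~A & B)  //  ~(~B | B).
                  branch 2.1.1.2.1 (add ~(~A & B)):
                    ~(~A & B): β-rule — branch into ~~A  //  ~B.
                      branch 2.1.1.2.1.1 (add ~~A):
                        ○ open, literals {A=1, B=0, C=1, D=0}.
                      branch 2.1.1.2.1.2 (add ~B):
                        ○ open, literals {B=0, C=1, D=0}.
                  branch 2.1.1.2.2 (add ~(~B | B)):
                    ~(~B | B): α-rule — add ~~B, ~B.
                    × closes — contains both B and ~B.
          branch 2.1.2 (add ~(D -> A)):
            ~(D -> A): α-rule — add D, ~A.
            ~(B <-> ~D): β-rule — branch into B, ~~D  //  ~B, ~D.
              branch 2.1.2.1 (add B, ~~D):
                ○ open, literals {A=0, B=1, C=1, D=1}.
              branch 2.1.2.2 (add ~B, ~D):
                × closes — contains both D and ~D.
      branch 2.2 (add D):
        ~(((~A & B) & (~B | B)) & (D -> A)): β-rule — branch into ~((~A & B) & (~B | B))  //  ~(D -> A).
          branch 2.2.1 (add ~((~A & B) & (~B | B))):
            ~((~A & B) & (~B | B)): β-rule — branch into ~(~A & B)  //  ~(~B | B).
              branch 2.2.1.1 (add ~(~A & B)):
                ~(~A & B): β-rule — branch into ~~A  //  ~B.
                  branch 2.2.1.1.1 (add ~~A):
                    ○ open, literals {A=1, C=1, D=1}.
                  branch 2.2.1.1.2 (add ~B):
                    ○ open, literals {B=0, C=1, D=1}.
              branch 2.2.1.2 (add ~(~B | B)):
                ~(~B | B): α-rule — add ~~B, ~B.
                × closes — contains both B and ~B.
          branch 2.2.2 (add ~(D -> A)):
            ~(D -> A): α-rule — add D, ~A.
            ○ open, literals {A=0, C=1, D=1}.
10 branches closed, 14 open.
An open branch gives a countermodel: A=1, B=1, D=1, E=0 (unmentioned atoms arbitrary); the premises hold there but the conclusion fails.

No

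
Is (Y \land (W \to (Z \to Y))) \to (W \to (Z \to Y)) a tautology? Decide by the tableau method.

Assume the negation and expand:
Initial set: {F ((Y \land (W \to (Z \to Y))) \to (W \to (Z \to Y)))}.
F ((Y \land (W \to (Z \to Y))) \to (W \to (Z \to Y))): α-rule — add T (Y \land (W \to (Z \to Y))), F (W \to (Z \to Y)).
T (Y \land (W \to (Z \to Y))): α-rule — add T Y, T (W \to (Z \to Y)).
F (W \to (Z \to Y)): α-rule — add T W, F (Z \to Y).
F (Z \to Y): α-rule — add T Z, F Y.
× closes — contains both Y and \lnot Y.
All 1 branch closes.
Every branch closed, so the negation is unsatisfiable and the formula is valid.

Valid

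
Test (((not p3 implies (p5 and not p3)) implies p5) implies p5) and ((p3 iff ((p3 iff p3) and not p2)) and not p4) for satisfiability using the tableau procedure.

Initial set: {T ((((not p3 implies (p5 and not p3)) implies p5) implies p5) and ((p3 iff ((p3 iff p3) and not p2)) and not p4))}.
T ((((not p3 implies (p5 and not p3)) implies p5) implies p5) and ((p3 iff ((p3 iff p3) and not p2)) and not p4)): α-rule — add T (((not p3 implies (p5 and not p3)) implies p5) implies p5), T ((p3 iff ((p3 iff p3) and not p2)) and not p4).
T ((p3 iff ((p3 iff p3) and not p2)) and not p4): α-rule — add T (p3 iff ((p3 iff p3) and not p2)), T not p4.
T (((not p3 implies (p5 and not p3)) implies p5) implies p5): β-rule — branch into F ((not p3 implies (p5 and not p3)) implies p5)  //  T p5.
  branch 1 (add F ((not p3 implies (p5 and not p3)) implies p5)):
    F ((not p3 implies (p5 and not p3)) implies p5): α-rule — add T (not p3 implies (p5 and not p3)), F p5.
    T (p3 iff ((p3 iff p3) and not p2)): β-rule — branch into T p3, T ((p3 iff p3) and not p2)  //  F p3, F ((p3 iff p3) and not p2).
      branch 1.1 (add T p3, T ((p3 iff p3) and not p2)):
        T ((p3 iff p3) and not p2): α-rule — add T (p3 iff p3), T not p2.
        T (not p3 implies (p5 and not p3)): β-rule — branch into F not p3  //  T (p5 and not p3).
          branch 1.1.1 (add F not p3):
            T (p3 iff p3): β-rule — branch into T p3, T p3  //  F p3, F p3.
              branch 1.1.1.1 (add T p3, T p3):
                ○ open, literals {p2=0, p3=1, p4=0, p5=0}.
              branch 1.1.1.2 (add F p3, F p3):
                × closes — contains both p3 and not p3.
          branch 1.1.2 (add T (p5 and not p3)):
            T (p5 and not p3): α-rule — add T p5, T not p3.
            × closes — contains both p5 and not p5.
      branch 1.2 (add F p3, F ((p3 iff p3) and not p2)):
        T (not p3 implies (p5 and not p3)): β-rule — branch into F not p3  //  T (p5 and not p3).
          branch 1.2.1 (add F not p3):
            × closes — contains both p3 and not p3.
          branch 1.2.2 (add T (p5 and not p3)):
            T (p5 and not p3): α-rule — add T p5, T not p3.
            × closes — contains both p5 and not p5.
  branch 2 (add T p5):
    T (p3 iff ((p3 iff p3) and not p2)): β-rule — branch into T p3, T ((p3 iff p3) and not p2)  //  F p3, F ((p3 iff p3) and not p2).
      branch 2.1 (add T p3, T ((p3 iff p3) and not p2)):
        T ((p3 iff p3) and not p2): α-rule — add T (p3 iff p3), T not p2.
        T (p3 iff p3): β-rule — branch into T p3, T p3  //  F p3, F p3.
          branch 2.1.1 (add T p3, T p3):
            ○ open, literals {p2=0, p3=1, p4=0, p5=1}.
          branch 2.1.2 (add F p3, F p3):
            × closes — contains both p3 and not p3.
      branch 2.2 (add F p3, F ((p3 iff p3) and not p2)):
        F ((p3 iff p3) and not p2): β-rule — branch into F (p3 iff p3)  //  F not p2.
          branch 2.2.1 (add F (p3 iff p3)):
            F (p3 iff p3): β-rule — branch into T p3, F p3  //  F p3, T p3.
              branch 2.2.1.1 (add T p3, F p3):
                × closes — contains both p3 and not p3.
              branch 2.2.1.2 (add F p3, T p3):
                × closes — contains both p3 and not p3.
          branch 2.2.2 (add F not p2):
            ○ open, literals {p2=1, p3=0, p4=0, p5=1}.
7 branches closed, 3 open.
An open branch gives a satisfying assignment: p2=0, p3=1, p4=0, p5=0.

Satisfiable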